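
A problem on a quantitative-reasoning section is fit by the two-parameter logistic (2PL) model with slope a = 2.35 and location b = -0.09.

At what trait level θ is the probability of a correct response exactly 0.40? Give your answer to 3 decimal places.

-0.263

P(θ) = 1 / (1 + exp(−a(θ − b)))
logit = ln(0.4000/0.6000) = -0.4055
θ = b + logit/(a) = -0.09 + (-0.4055)/2.3500 = -0.2625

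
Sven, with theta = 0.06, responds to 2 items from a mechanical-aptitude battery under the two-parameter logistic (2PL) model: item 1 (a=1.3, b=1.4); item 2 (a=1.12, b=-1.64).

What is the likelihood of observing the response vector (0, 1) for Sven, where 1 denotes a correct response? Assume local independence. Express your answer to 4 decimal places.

P(theta) = 1 / (1 + exp(−a(theta − b)))
P_1 = 1/(1+e^{1.7420}) = 0.1491
P_2 = 1/(1+e^{-1.9040}) = 0.8703
L = (1−P_1) × P_2 = 0.8509 × 0.8703 = 0.74061

0.7406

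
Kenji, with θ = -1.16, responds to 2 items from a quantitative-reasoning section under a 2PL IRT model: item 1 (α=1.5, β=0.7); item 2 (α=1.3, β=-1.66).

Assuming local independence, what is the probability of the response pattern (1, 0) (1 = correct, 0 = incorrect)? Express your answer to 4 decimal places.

0.0198

P(θ) = 1 / (1 + exp(−α(θ − β)))
P_1 = 1/(1+e^{2.7900}) = 0.0579
P_2 = 1/(1+e^{-0.6500}) = 0.6570
L = P_1 × (1−P_2) = 0.0579 × 0.3430 = 0.01985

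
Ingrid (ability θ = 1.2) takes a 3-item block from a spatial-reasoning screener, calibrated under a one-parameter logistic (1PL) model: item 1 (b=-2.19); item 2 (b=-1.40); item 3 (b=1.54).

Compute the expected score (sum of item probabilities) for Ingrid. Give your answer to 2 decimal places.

P(θ) = 1 / (1 + exp(−(θ − b)))
P_1 = 1/(1+e^{-3.3900}) = 0.9674
P_2 = 1/(1+e^{-2.6000}) = 0.9309
P_3 = 1/(1+e^{0.3400}) = 0.4158
E[score] = 0.9674 + 0.9309 + 0.4158 = 2.3141

2.31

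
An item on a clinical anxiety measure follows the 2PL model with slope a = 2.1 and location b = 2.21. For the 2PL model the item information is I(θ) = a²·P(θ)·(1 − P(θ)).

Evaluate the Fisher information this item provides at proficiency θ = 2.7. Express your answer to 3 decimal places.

P = 1/(1+e^{-1.0290}) = 0.7367
P(1−P) = 0.7367 × 0.2633 = 0.1940
I = a² × P(1−P) = 2.1² × 0.1940 = 0.85538

0.855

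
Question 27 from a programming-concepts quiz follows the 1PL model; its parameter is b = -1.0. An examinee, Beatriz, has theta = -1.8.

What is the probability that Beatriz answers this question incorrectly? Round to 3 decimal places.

0.690

P(theta) = 1 / (1 + exp(−(theta − b)))
Exponent: (-1.8 − (-1.0)) = -0.8000
1/(1 + e^{0.8000}) = 0.3100
P = 0.3100
P(incorrect) = 1 − 0.3100 = 0.6900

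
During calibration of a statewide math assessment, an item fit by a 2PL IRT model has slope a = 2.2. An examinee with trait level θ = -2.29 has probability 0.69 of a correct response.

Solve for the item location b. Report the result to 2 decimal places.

-2.65

P(θ) = 1 / (1 + exp(−a(θ − b)))
logit(0.69) = ln(0.69/0.31) = 0.8001
b = θ − logit/(a) = -2.29 − 0.8001/2.2000 = -2.6537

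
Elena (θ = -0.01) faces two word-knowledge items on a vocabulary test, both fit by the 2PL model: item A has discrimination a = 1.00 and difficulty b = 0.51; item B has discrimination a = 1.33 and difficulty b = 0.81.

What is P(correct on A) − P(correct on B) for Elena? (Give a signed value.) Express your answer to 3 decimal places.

P(θ) = 1 / (1 + exp(−a(θ − b)))
P_A = 0.3729
P_B = 0.2515
P_A − P_B = 0.1213

0.121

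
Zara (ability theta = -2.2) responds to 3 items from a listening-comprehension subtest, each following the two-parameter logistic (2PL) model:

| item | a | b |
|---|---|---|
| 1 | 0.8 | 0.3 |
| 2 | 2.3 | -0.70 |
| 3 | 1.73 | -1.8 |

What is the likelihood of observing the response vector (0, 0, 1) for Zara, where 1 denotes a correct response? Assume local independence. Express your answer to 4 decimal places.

P(theta) = 1 / (1 + exp(−a(theta − b)))
P_1 = 1/(1+e^{2.0000}) = 0.1192
P_2 = 1/(1+e^{3.4500}) = 0.0308
P_3 = 1/(1+e^{0.6920}) = 0.3336
L = (1−P_1) × (1−P_2) × P_3 = 0.8808 × 0.9692 × 0.3336 = 0.28478

0.2848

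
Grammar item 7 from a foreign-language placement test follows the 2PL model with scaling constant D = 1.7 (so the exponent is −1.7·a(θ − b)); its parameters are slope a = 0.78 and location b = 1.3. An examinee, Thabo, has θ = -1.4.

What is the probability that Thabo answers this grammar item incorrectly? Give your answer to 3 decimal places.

P(θ) = 1 / (1 + exp(−D·a(θ − b)))
Exponent: 1.7 × 0.78 × (-1.4 − 1.3) = -3.5802
1/(1 + e^{3.5802}) = 0.0271
P = 0.0271
P(incorrect) = 1 − 0.0271 = 0.9729

0.973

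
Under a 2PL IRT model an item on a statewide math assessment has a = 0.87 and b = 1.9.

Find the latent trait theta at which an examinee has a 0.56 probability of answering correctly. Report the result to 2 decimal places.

2.18

P(theta) = 1 / (1 + exp(−a(theta − b)))
logit = ln(0.5600/0.4400) = 0.2412
theta = b + logit/(a) = 1.9 + 0.2412/0.8700 = 2.1772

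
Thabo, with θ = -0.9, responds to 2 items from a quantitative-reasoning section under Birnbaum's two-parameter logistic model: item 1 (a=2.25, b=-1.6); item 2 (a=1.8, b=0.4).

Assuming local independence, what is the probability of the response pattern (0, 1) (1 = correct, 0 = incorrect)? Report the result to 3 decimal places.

P(θ) = 1 / (1 + exp(−a(θ − b)))
P_1 = 1/(1+e^{-1.5750}) = 0.8285
P_2 = 1/(1+e^{2.3400}) = 0.0879
L = (1−P_1) × P_2 = 0.1715 × 0.0879 = 0.01507

0.015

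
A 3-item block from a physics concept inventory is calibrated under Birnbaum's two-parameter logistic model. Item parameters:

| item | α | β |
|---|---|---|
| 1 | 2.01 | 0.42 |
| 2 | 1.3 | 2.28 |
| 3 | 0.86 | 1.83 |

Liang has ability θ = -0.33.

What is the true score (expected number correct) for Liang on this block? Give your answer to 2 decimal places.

0.35

P(θ) = 1 / (1 + exp(−α(θ − β)))
P_1 = 1/(1+e^{1.5075}) = 0.1813
P_2 = 1/(1+e^{3.3930}) = 0.0325
P_3 = 1/(1+e^{1.8576}) = 0.1350
E[score] = 0.1813 + 0.0325 + 0.1350 = 0.3488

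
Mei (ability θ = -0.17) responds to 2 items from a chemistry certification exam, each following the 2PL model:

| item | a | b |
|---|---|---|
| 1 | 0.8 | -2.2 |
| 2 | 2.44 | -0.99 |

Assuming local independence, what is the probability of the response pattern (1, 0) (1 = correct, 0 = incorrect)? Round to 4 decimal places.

P(θ) = 1 / (1 + exp(−a(θ − b)))
P_1 = 1/(1+e^{-1.6240}) = 0.8353
P_2 = 1/(1+e^{-2.0008}) = 0.8809
L = P_1 × (1−P_2) = 0.8353 × 0.1191 = 0.09951

0.0995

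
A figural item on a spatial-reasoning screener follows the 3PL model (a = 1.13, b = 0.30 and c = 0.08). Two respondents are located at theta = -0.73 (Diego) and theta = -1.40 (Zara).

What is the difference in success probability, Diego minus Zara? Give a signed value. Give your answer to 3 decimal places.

0.101

P(theta) = c + (1 − c) · 1 / (1 + exp(−a(theta − b)))
P(Diego) = 0.2989  [exponent -1.1639]
P(Zara) = 0.1975  [exponent -1.9210]
Difference = 0.2989 − 0.1975 = 0.1014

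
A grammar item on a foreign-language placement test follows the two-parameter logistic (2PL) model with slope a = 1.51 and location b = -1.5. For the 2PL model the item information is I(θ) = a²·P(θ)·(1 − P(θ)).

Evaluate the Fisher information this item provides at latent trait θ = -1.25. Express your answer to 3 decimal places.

0.550

P = 1/(1+e^{-0.3775}) = 0.5933
P(1−P) = 0.5933 × 0.4067 = 0.2413
I = a² × P(1−P) = 1.51² × 0.2413 = 0.55019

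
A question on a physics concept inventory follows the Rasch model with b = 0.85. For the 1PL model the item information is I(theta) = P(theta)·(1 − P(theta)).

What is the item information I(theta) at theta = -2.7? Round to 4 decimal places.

0.0271

P = 1/(1+e^{3.5500}) = 0.0279
P(1−P) = 0.0279 × 0.9721 = 0.0271
I = P(1−P) = 0.02714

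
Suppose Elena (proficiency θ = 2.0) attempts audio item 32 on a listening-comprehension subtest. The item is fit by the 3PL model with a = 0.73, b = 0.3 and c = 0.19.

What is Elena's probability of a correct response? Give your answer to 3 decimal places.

P(θ) = c + (1 − c) · 1 / (1 + exp(−a(θ − b)))
Exponent: 0.73 × (2.0 − 0.3) = 1.2410
1/(1 + e^{-1.2410}) = 0.7757
P = 0.19 + 0.81 × 0.7757 = 0.8183

0.818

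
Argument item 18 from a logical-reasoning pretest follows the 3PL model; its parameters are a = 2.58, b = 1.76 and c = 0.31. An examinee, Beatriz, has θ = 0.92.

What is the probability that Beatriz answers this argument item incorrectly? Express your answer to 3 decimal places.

0.619

P(θ) = c + (1 − c) · 1 / (1 + exp(−a(θ − b)))
Exponent: 2.58 × (0.92 − 1.76) = -2.1672
1/(1 + e^{2.1672}) = 0.1027
P = 0.31 + 0.69 × 0.1027 = 0.3809
P(incorrect) = 1 − 0.3809 = 0.6191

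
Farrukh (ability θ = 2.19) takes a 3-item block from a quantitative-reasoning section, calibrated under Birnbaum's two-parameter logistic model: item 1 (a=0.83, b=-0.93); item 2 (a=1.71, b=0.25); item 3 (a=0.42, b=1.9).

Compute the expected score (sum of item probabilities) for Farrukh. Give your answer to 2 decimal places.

P(θ) = 1 / (1 + exp(−a(θ − b)))
P_1 = 1/(1+e^{-2.5896}) = 0.9302
P_2 = 1/(1+e^{-3.3174}) = 0.9650
P_3 = 1/(1+e^{-0.1218}) = 0.5304
E[score] = 0.9302 + 0.9650 + 0.5304 = 2.4256

2.43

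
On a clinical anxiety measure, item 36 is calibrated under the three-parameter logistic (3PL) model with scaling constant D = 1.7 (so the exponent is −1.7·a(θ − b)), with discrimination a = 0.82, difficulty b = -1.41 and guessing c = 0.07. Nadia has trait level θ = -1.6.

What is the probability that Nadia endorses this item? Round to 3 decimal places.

0.474

P(θ) = c + (1 − c) · 1 / (1 + exp(−D·a(θ − b)))
Exponent: 1.7 × 0.82 × (-1.6 − (-1.41)) = -0.2649
1/(1 + e^{0.2649}) = 0.4342
P = 0.07 + 0.93 × 0.4342 = 0.4738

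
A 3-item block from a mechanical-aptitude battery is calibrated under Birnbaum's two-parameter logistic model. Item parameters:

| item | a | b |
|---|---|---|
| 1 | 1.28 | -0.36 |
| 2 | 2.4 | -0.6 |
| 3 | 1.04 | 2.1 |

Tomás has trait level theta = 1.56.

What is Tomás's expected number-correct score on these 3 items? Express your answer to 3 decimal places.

2.279

P(theta) = 1 / (1 + exp(−a(theta − b)))
P_1 = 1/(1+e^{-2.4576}) = 0.9211
P_2 = 1/(1+e^{-5.1840}) = 0.9944
P_3 = 1/(1+e^{0.5616}) = 0.3632
E[score] = 0.9211 + 0.9944 + 0.3632 = 2.2787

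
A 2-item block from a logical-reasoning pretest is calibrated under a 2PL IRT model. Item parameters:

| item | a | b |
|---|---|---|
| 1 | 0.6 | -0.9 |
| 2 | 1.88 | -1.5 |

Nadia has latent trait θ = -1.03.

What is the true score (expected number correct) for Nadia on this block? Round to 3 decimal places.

1.188

P(θ) = 1 / (1 + exp(−a(θ − b)))
P_1 = 1/(1+e^{0.0780}) = 0.4805
P_2 = 1/(1+e^{-0.8836}) = 0.7076
E[score] = 0.4805 + 0.7076 = 1.1881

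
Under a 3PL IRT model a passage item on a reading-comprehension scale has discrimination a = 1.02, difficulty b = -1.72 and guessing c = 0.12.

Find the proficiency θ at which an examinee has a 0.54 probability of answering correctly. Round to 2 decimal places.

P(θ) = c + (1 − c) · 1 / (1 + exp(−a(θ − b)))
Remove guessing floor: (0.54 − 0.12)/(1 − 0.12) = 0.4773
logit = ln(0.4773/0.5227) = -0.0910
θ = b + logit/(a) = -1.72 + (-0.0910)/1.0200 = -1.8092

-1.81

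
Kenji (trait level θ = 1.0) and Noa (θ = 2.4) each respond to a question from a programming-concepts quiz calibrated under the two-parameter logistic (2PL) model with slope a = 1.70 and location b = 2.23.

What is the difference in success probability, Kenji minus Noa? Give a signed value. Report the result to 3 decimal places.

P(θ) = 1 / (1 + exp(−a(θ − b)))
P(Kenji) = 0.1100  [exponent -2.0910]
P(Noa) = 0.5718  [exponent 0.2890]
Difference = 0.1100 − 0.5718 = -0.4618

-0.462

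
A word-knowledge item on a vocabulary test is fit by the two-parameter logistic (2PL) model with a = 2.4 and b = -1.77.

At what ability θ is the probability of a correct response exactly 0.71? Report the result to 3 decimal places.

P(θ) = 1 / (1 + exp(−a(θ − b)))
logit = ln(0.7100/0.2900) = 0.8954
θ = b + logit/(a) = -1.77 + 0.8954/2.4000 = -1.3969

-1.397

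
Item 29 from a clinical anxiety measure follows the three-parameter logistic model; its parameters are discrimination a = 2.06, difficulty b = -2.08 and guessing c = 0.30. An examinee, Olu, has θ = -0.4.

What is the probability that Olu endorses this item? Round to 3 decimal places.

0.979

P(θ) = c + (1 − c) · 1 / (1 + exp(−a(θ − b)))
Exponent: 2.06 × (-0.4 − (-2.08)) = 3.4608
1/(1 + e^{-3.4608}) = 0.9696
P = 0.30 + 0.70 × 0.9696 = 0.9787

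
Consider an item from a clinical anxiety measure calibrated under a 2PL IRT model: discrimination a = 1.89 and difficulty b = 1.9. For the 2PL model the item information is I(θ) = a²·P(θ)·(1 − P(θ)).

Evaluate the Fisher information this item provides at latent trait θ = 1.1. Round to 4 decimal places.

0.5287

P = 1/(1+e^{1.5120}) = 0.1806
P(1−P) = 0.1806 × 0.8194 = 0.1480
I = a² × P(1−P) = 1.89² × 0.1480 = 0.52871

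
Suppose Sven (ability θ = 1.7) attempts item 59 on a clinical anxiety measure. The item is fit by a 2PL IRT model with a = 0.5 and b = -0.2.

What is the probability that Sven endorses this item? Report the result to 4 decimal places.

P(θ) = 1 / (1 + exp(−a(θ − b)))
Exponent: 0.5 × (1.7 − (-0.2)) = 0.9500
1/(1 + e^{-0.9500}) = 0.7211

0.7211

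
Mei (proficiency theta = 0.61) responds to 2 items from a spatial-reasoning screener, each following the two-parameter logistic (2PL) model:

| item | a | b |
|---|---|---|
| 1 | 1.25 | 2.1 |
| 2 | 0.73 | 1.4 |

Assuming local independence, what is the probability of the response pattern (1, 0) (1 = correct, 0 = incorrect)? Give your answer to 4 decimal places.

0.0861

P(theta) = 1 / (1 + exp(−a(theta − b)))
P_1 = 1/(1+e^{1.8625}) = 0.1344
P_2 = 1/(1+e^{0.5767}) = 0.3597
L = P_1 × (1−P_2) = 0.1344 × 0.6403 = 0.08606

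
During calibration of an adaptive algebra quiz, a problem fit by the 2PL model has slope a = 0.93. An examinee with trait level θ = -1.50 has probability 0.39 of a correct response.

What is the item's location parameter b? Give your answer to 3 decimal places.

-1.019

P(θ) = 1 / (1 + exp(−a(θ − b)))
logit(0.39) = ln(0.39/0.61) = -0.4473
b = θ − logit/(a) = -1.50 − (-0.4473)/0.9300 = -1.0190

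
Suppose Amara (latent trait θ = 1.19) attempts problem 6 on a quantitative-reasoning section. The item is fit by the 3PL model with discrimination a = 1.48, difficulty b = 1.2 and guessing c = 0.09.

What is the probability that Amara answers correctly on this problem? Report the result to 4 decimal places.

P(θ) = c + (1 − c) · 1 / (1 + exp(−a(θ − b)))
Exponent: 1.48 × (1.19 − 1.2) = -0.0148
1/(1 + e^{0.0148}) = 0.4963
P = 0.09 + 0.91 × 0.4963 = 0.5416

0.5416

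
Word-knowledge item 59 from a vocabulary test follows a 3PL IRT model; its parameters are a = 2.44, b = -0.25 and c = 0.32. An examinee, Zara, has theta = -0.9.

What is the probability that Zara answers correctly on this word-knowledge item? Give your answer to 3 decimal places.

0.436

P(theta) = c + (1 − c) · 1 / (1 + exp(−a(theta − b)))
Exponent: 2.44 × (-0.9 − (-0.25)) = -1.5860
1/(1 + e^{1.5860}) = 0.1699
P = 0.32 + 0.68 × 0.1699 = 0.4356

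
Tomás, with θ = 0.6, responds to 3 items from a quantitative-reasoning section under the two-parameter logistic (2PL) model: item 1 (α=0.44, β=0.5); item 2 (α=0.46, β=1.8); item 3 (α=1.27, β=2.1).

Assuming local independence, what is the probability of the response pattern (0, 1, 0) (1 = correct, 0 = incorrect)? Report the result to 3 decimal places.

P(θ) = 1 / (1 + exp(−α(θ − β)))
P_1 = 1/(1+e^{-0.0440}) = 0.5110
P_2 = 1/(1+e^{0.5520}) = 0.3654
P_3 = 1/(1+e^{1.9050}) = 0.1295
L = (1−P_1) × P_2 × (1−P_3) = 0.4890 × 0.3654 × 0.8705 = 0.15553

0.156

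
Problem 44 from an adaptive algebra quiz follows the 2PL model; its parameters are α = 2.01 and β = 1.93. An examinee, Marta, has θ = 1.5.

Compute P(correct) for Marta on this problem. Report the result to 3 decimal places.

0.296

P(θ) = 1 / (1 + exp(−α(θ − β)))
Exponent: 2.01 × (1.5 − 1.93) = -0.8643
1/(1 + e^{0.8643}) = 0.2964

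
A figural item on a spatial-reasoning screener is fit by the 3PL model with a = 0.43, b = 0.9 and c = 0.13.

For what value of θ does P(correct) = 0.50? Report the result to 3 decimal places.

0.200

P(θ) = c + (1 − c) · 1 / (1 + exp(−a(θ − b)))
Remove guessing floor: (0.50 − 0.13)/(1 − 0.13) = 0.4253
logit = ln(0.4253/0.5747) = -0.3011
θ = b + logit/(a) = 0.9 + (-0.3011)/0.4300 = 0.1998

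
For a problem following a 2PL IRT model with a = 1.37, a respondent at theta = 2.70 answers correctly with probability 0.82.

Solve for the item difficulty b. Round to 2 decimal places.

1.59

P(theta) = 1 / (1 + exp(−a(theta − b)))
logit(0.82) = ln(0.82/0.18) = 1.5163
b = theta − logit/(a) = 2.70 − 1.5163/1.3700 = 1.5932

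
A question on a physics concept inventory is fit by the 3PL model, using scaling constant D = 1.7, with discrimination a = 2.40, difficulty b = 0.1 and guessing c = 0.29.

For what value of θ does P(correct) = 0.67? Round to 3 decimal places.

0.135

P(θ) = c + (1 − c) · 1 / (1 + exp(−D·a(θ − b)))
Remove guessing floor: (0.67 − 0.29)/(1 − 0.29) = 0.5352
logit = ln(0.5352/0.4648) = 0.1411
θ = b + logit/(1.7·a) = 0.1 + 0.1411/4.0800 = 0.1346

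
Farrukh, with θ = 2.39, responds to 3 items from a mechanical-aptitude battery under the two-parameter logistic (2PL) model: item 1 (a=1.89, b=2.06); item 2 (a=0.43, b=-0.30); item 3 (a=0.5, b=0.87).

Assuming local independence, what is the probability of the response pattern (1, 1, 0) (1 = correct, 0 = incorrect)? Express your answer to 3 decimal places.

P(θ) = 1 / (1 + exp(−a(θ − b)))
P_1 = 1/(1+e^{-0.6237}) = 0.6511
P_2 = 1/(1+e^{-1.1567}) = 0.7607
P_3 = 1/(1+e^{-0.7600}) = 0.6814
L = P_1 × P_2 × (1−P_3) = 0.6511 × 0.7607 × 0.3186 = 0.15782

0.158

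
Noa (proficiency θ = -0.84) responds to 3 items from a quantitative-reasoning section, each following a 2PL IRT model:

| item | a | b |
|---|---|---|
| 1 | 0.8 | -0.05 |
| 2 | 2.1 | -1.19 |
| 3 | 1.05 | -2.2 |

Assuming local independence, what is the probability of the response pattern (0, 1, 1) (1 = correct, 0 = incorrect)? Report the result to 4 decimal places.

P(θ) = 1 / (1 + exp(−a(θ − b)))
P_1 = 1/(1+e^{0.6320}) = 0.3471
P_2 = 1/(1+e^{-0.7350}) = 0.6759
P_3 = 1/(1+e^{-1.4280}) = 0.8066
L = (1−P_1) × P_2 × P_3 = 0.6529 × 0.6759 × 0.8066 = 0.35597

0.3560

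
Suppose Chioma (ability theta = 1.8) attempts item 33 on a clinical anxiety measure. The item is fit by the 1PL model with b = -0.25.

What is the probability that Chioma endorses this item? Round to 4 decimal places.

0.8859

P(theta) = 1 / (1 + exp(−(theta − b)))
Exponent: (1.8 − (-0.25)) = 2.0500
1/(1 + e^{-2.0500}) = 0.8859
P = 0.8859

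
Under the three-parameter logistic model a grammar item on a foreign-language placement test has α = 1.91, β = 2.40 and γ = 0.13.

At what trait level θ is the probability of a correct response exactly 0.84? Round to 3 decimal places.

3.180

P(θ) = γ + (1 − γ) · 1 / (1 + exp(−α(θ − β)))
Remove guessing floor: (0.84 − 0.13)/(1 − 0.13) = 0.8161
logit = ln(0.8161/0.1839) = 1.4901
θ = β + logit/(α) = 2.40 + 1.4901/1.9100 = 3.1802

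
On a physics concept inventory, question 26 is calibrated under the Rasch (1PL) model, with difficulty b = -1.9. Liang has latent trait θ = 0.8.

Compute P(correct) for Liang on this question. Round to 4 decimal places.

P(θ) = 1 / (1 + exp(−(θ − b)))
Exponent: (0.8 − (-1.9)) = 2.7000
1/(1 + e^{-2.7000}) = 0.9370
P = 0.9370

0.9370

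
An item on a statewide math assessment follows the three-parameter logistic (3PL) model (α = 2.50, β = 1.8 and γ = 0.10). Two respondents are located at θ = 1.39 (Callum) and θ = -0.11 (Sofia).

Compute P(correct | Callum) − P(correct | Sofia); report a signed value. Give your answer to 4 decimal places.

P(θ) = γ + (1 − γ) · 1 / (1 + exp(−α(θ − β)))
P(Callum) = 0.3376  [exponent -1.0250]
P(Sofia) = 0.1075  [exponent -4.7750]
Difference = 0.3376 − 0.1075 = 0.2301

0.2301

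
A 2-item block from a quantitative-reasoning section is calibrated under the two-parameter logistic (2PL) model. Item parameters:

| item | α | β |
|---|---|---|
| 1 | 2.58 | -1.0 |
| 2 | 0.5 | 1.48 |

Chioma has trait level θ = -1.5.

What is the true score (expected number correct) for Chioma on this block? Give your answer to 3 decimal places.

P(θ) = 1 / (1 + exp(−α(θ − β)))
P_1 = 1/(1+e^{1.2900}) = 0.2159
P_2 = 1/(1+e^{1.4900}) = 0.1839
E[score] = 0.2159 + 0.1839 = 0.3998

0.400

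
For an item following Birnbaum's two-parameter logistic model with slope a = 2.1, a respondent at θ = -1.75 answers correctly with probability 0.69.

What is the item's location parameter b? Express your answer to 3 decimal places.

P(θ) = 1 / (1 + exp(−a(θ − b)))
logit(0.69) = ln(0.69/0.31) = 0.8001
b = θ − logit/(a) = -1.75 − 0.8001/2.1000 = -2.1310

-2.131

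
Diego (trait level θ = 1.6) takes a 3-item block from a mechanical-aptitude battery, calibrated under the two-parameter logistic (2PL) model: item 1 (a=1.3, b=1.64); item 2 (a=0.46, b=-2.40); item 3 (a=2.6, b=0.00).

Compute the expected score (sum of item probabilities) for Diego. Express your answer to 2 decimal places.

P(θ) = 1 / (1 + exp(−a(θ − b)))
P_1 = 1/(1+e^{0.0520}) = 0.4870
P_2 = 1/(1+e^{-1.8400}) = 0.8629
P_3 = 1/(1+e^{-4.1600}) = 0.9846
E[score] = 0.4870 + 0.8629 + 0.9846 = 2.3346

2.33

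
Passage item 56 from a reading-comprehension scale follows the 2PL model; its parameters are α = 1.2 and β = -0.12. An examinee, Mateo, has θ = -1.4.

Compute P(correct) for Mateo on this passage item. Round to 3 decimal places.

P(θ) = 1 / (1 + exp(−α(θ − β)))
Exponent: 1.2 × (-1.4 − (-0.12)) = -1.5360
1/(1 + e^{1.5360}) = 0.1771

0.177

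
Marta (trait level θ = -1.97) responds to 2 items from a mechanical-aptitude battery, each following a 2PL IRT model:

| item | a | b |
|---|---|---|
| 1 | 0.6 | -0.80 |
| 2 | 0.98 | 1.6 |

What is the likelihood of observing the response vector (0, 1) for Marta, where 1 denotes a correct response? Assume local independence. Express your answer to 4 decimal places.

0.0196

P(θ) = 1 / (1 + exp(−a(θ − b)))
P_1 = 1/(1+e^{0.7020}) = 0.3314
P_2 = 1/(1+e^{3.4986}) = 0.0294
L = (1−P_1) × P_2 = 0.6686 × 0.0294 = 0.01963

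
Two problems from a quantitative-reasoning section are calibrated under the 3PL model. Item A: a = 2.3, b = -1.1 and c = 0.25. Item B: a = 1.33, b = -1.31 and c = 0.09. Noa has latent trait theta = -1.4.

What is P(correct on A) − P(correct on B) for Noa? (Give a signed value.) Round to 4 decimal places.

-0.0173

P(theta) = c + (1 − c) · 1 / (1 + exp(−a(theta − b)))
P_A = 0.5005
P_B = 0.5178
P_A − P_B = -0.0173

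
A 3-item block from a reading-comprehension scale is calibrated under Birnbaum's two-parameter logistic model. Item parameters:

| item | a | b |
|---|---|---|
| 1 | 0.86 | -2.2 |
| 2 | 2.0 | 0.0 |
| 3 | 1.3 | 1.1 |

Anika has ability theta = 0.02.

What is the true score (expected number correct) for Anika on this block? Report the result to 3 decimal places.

1.578

P(theta) = 1 / (1 + exp(−a(theta − b)))
P_1 = 1/(1+e^{-1.9092}) = 0.8709
P_2 = 1/(1+e^{-0.0400}) = 0.5100
P_3 = 1/(1+e^{1.4040}) = 0.1972
E[score] = 0.8709 + 0.5100 + 0.1972 = 1.5781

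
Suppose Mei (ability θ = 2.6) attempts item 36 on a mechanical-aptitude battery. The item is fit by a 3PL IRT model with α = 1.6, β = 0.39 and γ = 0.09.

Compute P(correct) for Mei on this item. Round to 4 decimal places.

P(θ) = γ + (1 − γ) · 1 / (1 + exp(−α(θ − β)))
Exponent: 1.6 × (2.6 − 0.39) = 3.5360
1/(1 + e^{-3.5360}) = 0.9717
P = 0.09 + 0.91 × 0.9717 = 0.9742

0.9742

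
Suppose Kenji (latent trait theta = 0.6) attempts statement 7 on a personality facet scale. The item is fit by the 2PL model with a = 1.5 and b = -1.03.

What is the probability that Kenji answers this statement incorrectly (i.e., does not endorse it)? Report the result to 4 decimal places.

0.0798

P(theta) = 1 / (1 + exp(−a(theta − b)))
Exponent: 1.5 × (0.6 − (-1.03)) = 2.4450
1/(1 + e^{-2.4450}) = 0.9202
P(incorrect) = 1 − 0.9202 = 0.0798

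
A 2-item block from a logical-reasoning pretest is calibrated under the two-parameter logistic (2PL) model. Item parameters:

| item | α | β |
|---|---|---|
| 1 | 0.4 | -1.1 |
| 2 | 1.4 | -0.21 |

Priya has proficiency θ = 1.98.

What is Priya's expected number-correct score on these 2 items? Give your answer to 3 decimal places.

1.730

P(θ) = 1 / (1 + exp(−α(θ − β)))
P_1 = 1/(1+e^{-1.2320}) = 0.7742
P_2 = 1/(1+e^{-3.0660}) = 0.9555
E[score] = 0.7742 + 0.9555 = 1.7296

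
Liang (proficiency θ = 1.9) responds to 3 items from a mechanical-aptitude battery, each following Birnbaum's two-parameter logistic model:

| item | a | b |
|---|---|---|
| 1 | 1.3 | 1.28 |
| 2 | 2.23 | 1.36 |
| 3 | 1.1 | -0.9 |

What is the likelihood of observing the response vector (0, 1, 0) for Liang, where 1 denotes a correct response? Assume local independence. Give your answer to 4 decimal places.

0.0104

P(θ) = 1 / (1 + exp(−a(θ − b)))
P_1 = 1/(1+e^{-0.8060}) = 0.6913
P_2 = 1/(1+e^{-1.2042}) = 0.7693
P_3 = 1/(1+e^{-3.0800}) = 0.9561
L = (1−P_1) × P_2 × (1−P_3) = 0.3087 × 0.7693 × 0.0439 = 0.01044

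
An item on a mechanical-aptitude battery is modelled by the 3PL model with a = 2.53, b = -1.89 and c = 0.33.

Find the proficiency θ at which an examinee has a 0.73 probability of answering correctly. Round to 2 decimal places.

P(θ) = c + (1 − c) · 1 / (1 + exp(−a(θ − b)))
Remove guessing floor: (0.73 − 0.33)/(1 − 0.33) = 0.5970
logit = ln(0.5970/0.4030) = 0.3930
θ = b + logit/(a) = -1.89 + 0.3930/2.5300 = -1.7346

-1.73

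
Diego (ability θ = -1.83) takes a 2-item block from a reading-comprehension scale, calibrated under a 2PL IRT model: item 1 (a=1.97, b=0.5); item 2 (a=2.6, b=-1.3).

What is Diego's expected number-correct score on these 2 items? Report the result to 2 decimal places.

0.21

P(θ) = 1 / (1 + exp(−a(θ − b)))
P_1 = 1/(1+e^{4.5901}) = 0.0100
P_2 = 1/(1+e^{1.3780}) = 0.2013
E[score] = 0.0100 + 0.2013 = 0.2114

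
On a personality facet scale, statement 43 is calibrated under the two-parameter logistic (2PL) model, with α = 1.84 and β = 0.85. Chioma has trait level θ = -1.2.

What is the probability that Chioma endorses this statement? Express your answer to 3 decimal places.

P(θ) = 1 / (1 + exp(−α(θ − β)))
Exponent: 1.84 × (-1.2 − 0.85) = -3.7720
1/(1 + e^{3.7720}) = 0.0225

0.022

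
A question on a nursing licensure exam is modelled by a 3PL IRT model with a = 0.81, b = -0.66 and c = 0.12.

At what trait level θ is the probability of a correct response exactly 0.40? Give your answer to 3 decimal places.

P(θ) = c + (1 − c) · 1 / (1 + exp(−a(θ − b)))
Remove guessing floor: (0.40 − 0.12)/(1 − 0.12) = 0.3182
logit = ln(0.3182/0.6818) = -0.7621
θ = b + logit/(a) = -0.66 + (-0.7621)/0.8100 = -1.6009

-1.601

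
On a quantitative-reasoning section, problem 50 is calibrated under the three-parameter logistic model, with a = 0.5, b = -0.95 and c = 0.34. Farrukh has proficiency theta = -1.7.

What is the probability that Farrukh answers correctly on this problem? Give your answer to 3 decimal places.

P(theta) = c + (1 − c) · 1 / (1 + exp(−a(theta − b)))
Exponent: 0.5 × (-1.7 − (-0.95)) = -0.3750
1/(1 + e^{0.3750}) = 0.4073
P = 0.34 + 0.66 × 0.4073 = 0.6088

0.609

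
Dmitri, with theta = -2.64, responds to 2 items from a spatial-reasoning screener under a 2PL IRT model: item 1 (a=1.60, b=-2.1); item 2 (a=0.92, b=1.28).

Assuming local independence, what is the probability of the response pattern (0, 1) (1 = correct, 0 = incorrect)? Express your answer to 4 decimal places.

P(theta) = 1 / (1 + exp(−a(theta − b)))
P_1 = 1/(1+e^{0.8640}) = 0.2965
P_2 = 1/(1+e^{3.6064}) = 0.0264
L = (1−P_1) × P_2 = 0.7035 × 0.0264 = 0.01859

0.0186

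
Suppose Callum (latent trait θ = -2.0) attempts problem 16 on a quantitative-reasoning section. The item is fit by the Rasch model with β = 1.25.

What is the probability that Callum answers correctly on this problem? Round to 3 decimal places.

P(θ) = 1 / (1 + exp(−(θ − β)))
Exponent: (-2.0 − 1.25) = -3.2500
1/(1 + e^{3.2500}) = 0.0373
P = 0.0373

0.037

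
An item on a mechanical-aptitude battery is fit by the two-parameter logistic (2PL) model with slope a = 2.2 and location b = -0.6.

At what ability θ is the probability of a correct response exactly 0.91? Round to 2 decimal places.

P(θ) = 1 / (1 + exp(−a(θ − b)))
logit = ln(0.9100/0.0900) = 2.3136
θ = b + logit/(a) = -0.6 + 2.3136/2.2000 = 0.4517

0.45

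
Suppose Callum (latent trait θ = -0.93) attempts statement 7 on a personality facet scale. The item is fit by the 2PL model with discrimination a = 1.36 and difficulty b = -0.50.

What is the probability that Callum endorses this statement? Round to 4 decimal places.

P(θ) = 1 / (1 + exp(−a(θ − b)))
Exponent: 1.36 × (-0.93 − (-0.50)) = -0.5848
1/(1 + e^{0.5848}) = 0.3578

0.3578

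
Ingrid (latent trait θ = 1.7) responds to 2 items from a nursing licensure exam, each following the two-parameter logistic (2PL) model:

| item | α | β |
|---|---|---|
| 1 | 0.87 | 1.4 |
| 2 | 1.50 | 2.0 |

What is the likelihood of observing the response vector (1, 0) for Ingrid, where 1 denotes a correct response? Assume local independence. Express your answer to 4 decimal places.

0.3449

P(θ) = 1 / (1 + exp(−α(θ − β)))
P_1 = 1/(1+e^{-0.2610}) = 0.5649
P_2 = 1/(1+e^{0.4500}) = 0.3894
L = P_1 × (1−P_2) = 0.5649 × 0.6106 = 0.34494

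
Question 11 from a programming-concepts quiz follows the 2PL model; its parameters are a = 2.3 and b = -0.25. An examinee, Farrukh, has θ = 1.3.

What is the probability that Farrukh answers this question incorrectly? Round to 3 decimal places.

P(θ) = 1 / (1 + exp(−a(θ − b)))
Exponent: 2.3 × (1.3 − (-0.25)) = 3.5650
1/(1 + e^{-3.5650}) = 0.9725
P(incorrect) = 1 − 0.9725 = 0.0275

0.028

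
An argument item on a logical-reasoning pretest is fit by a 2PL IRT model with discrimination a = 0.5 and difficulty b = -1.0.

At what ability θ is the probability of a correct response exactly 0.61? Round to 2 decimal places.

P(θ) = 1 / (1 + exp(−a(θ − b)))
logit = ln(0.6100/0.3900) = 0.4473
θ = b + logit/(a) = -1.0 + 0.4473/0.5000 = -0.1054

-0.11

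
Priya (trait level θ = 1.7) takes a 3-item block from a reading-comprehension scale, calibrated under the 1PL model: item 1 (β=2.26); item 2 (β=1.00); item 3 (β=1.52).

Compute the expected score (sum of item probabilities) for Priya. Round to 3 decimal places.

1.577

P(θ) = 1 / (1 + exp(−(θ − β)))
P_1 = 1/(1+e^{0.5600}) = 0.3635
P_2 = 1/(1+e^{-0.7000}) = 0.6682
P_3 = 1/(1+e^{-0.1800}) = 0.5449
E[score] = 0.3635 + 0.6682 + 0.5449 = 1.5766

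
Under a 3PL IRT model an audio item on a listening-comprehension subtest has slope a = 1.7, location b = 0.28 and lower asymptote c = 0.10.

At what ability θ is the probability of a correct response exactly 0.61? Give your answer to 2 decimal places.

P(θ) = c + (1 − c) · 1 / (1 + exp(−a(θ − b)))
Remove guessing floor: (0.61 − 0.10)/(1 − 0.10) = 0.5667
logit = ln(0.5667/0.4333) = 0.2683
θ = b + logit/(a) = 0.28 + 0.2683/1.7000 = 0.4378

0.44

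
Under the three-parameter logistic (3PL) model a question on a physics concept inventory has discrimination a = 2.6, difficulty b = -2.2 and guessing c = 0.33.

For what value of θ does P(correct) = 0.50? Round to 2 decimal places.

P(θ) = c + (1 − c) · 1 / (1 + exp(−a(θ − b)))
Remove guessing floor: (0.50 − 0.33)/(1 − 0.33) = 0.2537
logit = ln(0.2537/0.7463) = -1.0788
θ = b + logit/(a) = -2.2 + (-1.0788)/2.6000 = -2.6149

-2.61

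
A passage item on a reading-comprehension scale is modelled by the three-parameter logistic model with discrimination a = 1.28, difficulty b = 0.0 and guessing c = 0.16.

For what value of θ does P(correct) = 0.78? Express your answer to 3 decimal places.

P(θ) = c + (1 − c) · 1 / (1 + exp(−a(θ − b)))
Remove guessing floor: (0.78 − 0.16)/(1 − 0.16) = 0.7381
logit = ln(0.7381/0.2619) = 1.0361
θ = b + logit/(a) = 0.0 + 1.0361/1.2800 = 0.8094

0.809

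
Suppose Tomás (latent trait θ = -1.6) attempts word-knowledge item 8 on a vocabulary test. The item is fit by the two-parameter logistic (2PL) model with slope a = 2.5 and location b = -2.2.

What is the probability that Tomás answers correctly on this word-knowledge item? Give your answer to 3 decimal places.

0.818

P(θ) = 1 / (1 + exp(−a(θ − b)))
Exponent: 2.5 × (-1.6 − (-2.2)) = 1.5000
1/(1 + e^{-1.5000}) = 0.8176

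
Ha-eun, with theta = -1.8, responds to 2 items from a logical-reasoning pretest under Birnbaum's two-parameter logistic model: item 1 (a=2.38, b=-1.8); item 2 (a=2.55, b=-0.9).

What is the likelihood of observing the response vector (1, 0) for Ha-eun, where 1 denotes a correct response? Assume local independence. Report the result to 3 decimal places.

0.454

P(theta) = 1 / (1 + exp(−a(theta − b)))
P_1 = 1/(1+e^{0.0000}) = 0.5000
P_2 = 1/(1+e^{2.2950}) = 0.0915
L = P_1 × (1−P_2) = 0.5000 × 0.9085 = 0.45423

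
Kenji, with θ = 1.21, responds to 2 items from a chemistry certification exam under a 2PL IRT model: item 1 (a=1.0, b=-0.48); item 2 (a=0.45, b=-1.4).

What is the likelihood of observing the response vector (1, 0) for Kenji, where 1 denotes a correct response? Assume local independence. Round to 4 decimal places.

P(θ) = 1 / (1 + exp(−a(θ − b)))
P_1 = 1/(1+e^{-1.6900}) = 0.8442
P_2 = 1/(1+e^{-1.1745}) = 0.7640
L = P_1 × (1−P_2) = 0.8442 × 0.2360 = 0.19927

0.1993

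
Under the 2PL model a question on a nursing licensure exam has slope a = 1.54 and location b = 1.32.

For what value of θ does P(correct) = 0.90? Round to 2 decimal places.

2.75

P(θ) = 1 / (1 + exp(−a(θ − b)))
logit = ln(0.9000/0.1000) = 2.1972
θ = b + logit/(a) = 1.32 + 2.1972/1.5400 = 2.7468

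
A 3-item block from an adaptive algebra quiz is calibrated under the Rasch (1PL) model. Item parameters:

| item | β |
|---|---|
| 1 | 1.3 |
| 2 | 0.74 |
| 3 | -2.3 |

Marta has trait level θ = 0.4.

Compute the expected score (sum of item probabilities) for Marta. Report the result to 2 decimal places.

P(θ) = 1 / (1 + exp(−(θ − β)))
P_1 = 1/(1+e^{0.9000}) = 0.2891
P_2 = 1/(1+e^{0.3400}) = 0.4158
P_3 = 1/(1+e^{-2.7000}) = 0.9370
E[score] = 0.2891 + 0.4158 + 0.9370 = 1.6419

1.64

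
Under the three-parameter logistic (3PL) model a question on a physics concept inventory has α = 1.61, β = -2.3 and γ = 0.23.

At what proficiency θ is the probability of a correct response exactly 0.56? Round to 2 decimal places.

-2.48

P(θ) = γ + (1 − γ) · 1 / (1 + exp(−α(θ − β)))
Remove guessing floor: (0.56 − 0.23)/(1 − 0.23) = 0.4286
logit = ln(0.4286/0.5714) = -0.2877
θ = β + logit/(α) = -2.3 + (-0.2877)/1.6100 = -2.4787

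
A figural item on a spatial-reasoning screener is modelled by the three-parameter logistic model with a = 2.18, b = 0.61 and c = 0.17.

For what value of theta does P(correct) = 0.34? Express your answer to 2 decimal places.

-0.01

P(theta) = c + (1 − c) · 1 / (1 + exp(−a(theta − b)))
Remove guessing floor: (0.34 − 0.17)/(1 − 0.17) = 0.2048
logit = ln(0.2048/0.7952) = -1.3564
theta = b + logit/(a) = 0.61 + (-1.3564)/2.1800 = -0.0122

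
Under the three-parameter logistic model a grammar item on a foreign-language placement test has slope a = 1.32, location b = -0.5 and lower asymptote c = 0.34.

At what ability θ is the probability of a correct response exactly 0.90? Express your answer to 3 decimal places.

P(θ) = c + (1 − c) · 1 / (1 + exp(−a(θ − b)))
Remove guessing floor: (0.90 − 0.34)/(1 − 0.34) = 0.8485
logit = ln(0.8485/0.1515) = 1.7228
θ = b + logit/(a) = -0.5 + 1.7228/1.3200 = 0.8051

0.805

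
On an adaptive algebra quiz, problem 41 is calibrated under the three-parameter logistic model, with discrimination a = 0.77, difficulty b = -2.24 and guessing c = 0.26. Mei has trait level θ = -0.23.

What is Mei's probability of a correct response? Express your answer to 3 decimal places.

0.870

P(θ) = c + (1 − c) · 1 / (1 + exp(−a(θ − b)))
Exponent: 0.77 × (-0.23 − (-2.24)) = 1.5477
1/(1 + e^{-1.5477}) = 0.8246
P = 0.26 + 0.74 × 0.8246 = 0.8702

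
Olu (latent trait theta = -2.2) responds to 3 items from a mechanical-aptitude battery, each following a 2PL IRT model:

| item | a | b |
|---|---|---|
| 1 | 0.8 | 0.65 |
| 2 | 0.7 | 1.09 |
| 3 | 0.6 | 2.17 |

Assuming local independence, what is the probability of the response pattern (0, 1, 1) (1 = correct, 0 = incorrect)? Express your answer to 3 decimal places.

P(theta) = 1 / (1 + exp(−a(theta − b)))
P_1 = 1/(1+e^{2.2800}) = 0.0928
P_2 = 1/(1+e^{2.3030}) = 0.0909
P_3 = 1/(1+e^{2.6220}) = 0.0677
L = (1−P_1) × P_2 × P_3 = 0.9072 × 0.0909 × 0.0677 = 0.00558

0.006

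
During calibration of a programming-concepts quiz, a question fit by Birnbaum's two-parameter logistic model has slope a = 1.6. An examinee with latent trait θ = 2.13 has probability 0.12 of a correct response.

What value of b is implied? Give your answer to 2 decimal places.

P(θ) = 1 / (1 + exp(−a(θ − b)))
logit(0.12) = ln(0.12/0.88) = -1.9924
b = θ − logit/(a) = 2.13 − (-1.9924)/1.6000 = 3.3753

3.38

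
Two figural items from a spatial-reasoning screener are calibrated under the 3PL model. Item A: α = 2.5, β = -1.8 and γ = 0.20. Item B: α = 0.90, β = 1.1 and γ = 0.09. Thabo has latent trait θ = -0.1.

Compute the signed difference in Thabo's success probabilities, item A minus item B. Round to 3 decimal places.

0.668

P(θ) = γ + (1 − γ) · 1 / (1 + exp(−α(θ − β)))
P_A = 0.9887
P_B = 0.3207
P_A − P_B = 0.6681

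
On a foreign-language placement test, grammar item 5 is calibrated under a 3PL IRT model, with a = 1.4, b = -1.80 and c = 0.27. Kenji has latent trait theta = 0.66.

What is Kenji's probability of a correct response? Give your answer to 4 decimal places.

P(theta) = c + (1 − c) · 1 / (1 + exp(−a(theta − b)))
Exponent: 1.4 × (0.66 − (-1.80)) = 3.4440
1/(1 + e^{-3.4440}) = 0.9691
P = 0.27 + 0.73 × 0.9691 = 0.9774

0.9774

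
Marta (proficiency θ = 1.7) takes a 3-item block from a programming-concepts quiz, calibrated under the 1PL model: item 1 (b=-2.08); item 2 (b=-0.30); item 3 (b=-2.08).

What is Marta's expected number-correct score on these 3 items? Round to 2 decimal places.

2.84

P(θ) = 1 / (1 + exp(−(θ − b)))
P_1 = 1/(1+e^{-3.7800}) = 0.9777
P_2 = 1/(1+e^{-2.0000}) = 0.8808
P_3 = 1/(1+e^{-3.7800}) = 0.9777
E[score] = 0.9777 + 0.8808 + 0.9777 = 2.8362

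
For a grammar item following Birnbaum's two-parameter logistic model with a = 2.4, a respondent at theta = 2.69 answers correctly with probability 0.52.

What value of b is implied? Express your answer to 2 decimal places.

2.66

P(theta) = 1 / (1 + exp(−a(theta − b)))
logit(0.52) = ln(0.52/0.48) = 0.0800
b = theta − logit/(a) = 2.69 − 0.0800/2.4000 = 2.6566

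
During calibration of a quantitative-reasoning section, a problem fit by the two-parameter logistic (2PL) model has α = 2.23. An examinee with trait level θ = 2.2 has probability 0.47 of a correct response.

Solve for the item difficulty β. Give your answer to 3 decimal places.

P(θ) = 1 / (1 + exp(−α(θ − β)))
logit(0.47) = ln(0.47/0.53) = -0.1201
β = θ − logit/(α) = 2.2 − (-0.1201)/2.2300 = 2.2539

2.254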